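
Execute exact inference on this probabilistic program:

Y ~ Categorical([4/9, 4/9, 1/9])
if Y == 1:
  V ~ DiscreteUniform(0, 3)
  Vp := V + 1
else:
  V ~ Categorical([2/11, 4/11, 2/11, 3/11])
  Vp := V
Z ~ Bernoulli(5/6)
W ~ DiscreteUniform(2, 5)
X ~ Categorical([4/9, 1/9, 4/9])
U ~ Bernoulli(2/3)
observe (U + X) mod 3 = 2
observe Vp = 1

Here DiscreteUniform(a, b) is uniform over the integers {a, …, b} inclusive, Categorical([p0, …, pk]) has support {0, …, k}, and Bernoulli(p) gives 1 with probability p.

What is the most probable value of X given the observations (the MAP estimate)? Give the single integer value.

argmax_v P(X = v | obs) = 2

Enumerate traces; 48 have nonzero weight after conditioning:
  (Y=0, V=1, Z=0, W=2, X=1, U=1) weight 4/8019
  (Y=0, V=1, Z=0, W=2, X=2, U=0) weight 8/8019
  (Y=0, V=1, Z=0, W=3, X=1, U=1) weight 4/8019
  (Y=0, V=1, Z=0, W=3, X=2, U=0) weight 8/8019
  (Y=0, V=1, Z=0, W=4, X=1, U=1) weight 4/8019
  (Y=0, V=1, Z=0, W=4, X=2, U=0) weight 8/8019
  (Y=0, V=1, Z=0, W=5, X=1, U=1) weight 4/8019
  (Y=0, V=1, Z=0, W=5, X=2, U=0) weight 8/8019
  … 40 more
Group by X:
  weight(X=1) = 62/2673
  weight(X=2) = 124/2673
Total weight = 62/2673 + 124/2673 = 62/891
P(X=1 | obs) = 62/2673 / 62/891 = 1/3
P(X=2 | obs) = 124/2673 / 62/891 = 2/3
argmax = 2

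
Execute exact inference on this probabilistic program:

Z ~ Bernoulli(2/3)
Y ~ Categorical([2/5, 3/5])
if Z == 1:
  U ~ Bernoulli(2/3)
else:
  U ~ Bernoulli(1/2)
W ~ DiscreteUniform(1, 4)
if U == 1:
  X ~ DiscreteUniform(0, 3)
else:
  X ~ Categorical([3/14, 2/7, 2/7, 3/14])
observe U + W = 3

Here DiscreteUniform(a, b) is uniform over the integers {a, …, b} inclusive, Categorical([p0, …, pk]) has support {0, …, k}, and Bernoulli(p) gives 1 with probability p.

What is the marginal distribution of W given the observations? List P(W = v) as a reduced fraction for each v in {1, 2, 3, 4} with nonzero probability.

P(W=2) = 11/18, P(W=3) = 7/18

Enumerate traces; 32 have nonzero weight after conditioning:
  (Z=0, Y=0, U=0, W=3, X=0) weight 1/280
  (Z=0, Y=0, U=0, W=3, X=1) weight 1/210
  (Z=0, Y=0, U=0, W=3, X=2) weight 1/210
  (Z=0, Y=0, U=0, W=3, X=3) weight 1/280
  (Z=0, Y=0, U=1, W=2, X=0) weight 1/240
  (Z=0, Y=0, U=1, W=2, X=1) weight 1/240
  (Z=0, Y=0, U=1, W=2, X=2) weight 1/240
  (Z=0, Y=0, U=1, W=2, X=3) weight 1/240
  … 24 more
Group by W:
  weight(W=2) = 11/72
  weight(W=3) = 7/72
Total weight = 11/72 + 7/72 = 1/4
P(W=2 | obs) = 11/72 / 1/4 = 11/18
P(W=3 | obs) = 7/72 / 1/4 = 7/18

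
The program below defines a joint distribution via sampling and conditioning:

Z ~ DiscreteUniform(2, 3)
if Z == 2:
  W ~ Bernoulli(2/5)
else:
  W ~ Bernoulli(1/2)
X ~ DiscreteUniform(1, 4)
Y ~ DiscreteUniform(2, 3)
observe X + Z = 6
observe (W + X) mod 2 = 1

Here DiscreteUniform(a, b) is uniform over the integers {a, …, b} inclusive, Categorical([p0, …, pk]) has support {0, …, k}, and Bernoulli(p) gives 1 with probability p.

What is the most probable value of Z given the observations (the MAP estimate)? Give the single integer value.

argmax_v P(Z = v | obs) = 3

Enumerate traces; 4 have nonzero weight after conditioning:
  (Z=2, W=1, X=4, Y=2) weight 1/40
  (Z=2, W=1, X=4, Y=3) weight 1/40
  (Z=3, W=0, X=3, Y=2) weight 1/32
  (Z=3, W=0, X=3, Y=3) weight 1/32
Group by Z:
  weight(Z=2) = 1/20
  weight(Z=3) = 1/16
Total weight = 1/20 + 1/16 = 9/80
P(Z=2 | obs) = 1/20 / 9/80 = 4/9
P(Z=3 | obs) = 1/16 / 9/80 = 5/9
argmax = 3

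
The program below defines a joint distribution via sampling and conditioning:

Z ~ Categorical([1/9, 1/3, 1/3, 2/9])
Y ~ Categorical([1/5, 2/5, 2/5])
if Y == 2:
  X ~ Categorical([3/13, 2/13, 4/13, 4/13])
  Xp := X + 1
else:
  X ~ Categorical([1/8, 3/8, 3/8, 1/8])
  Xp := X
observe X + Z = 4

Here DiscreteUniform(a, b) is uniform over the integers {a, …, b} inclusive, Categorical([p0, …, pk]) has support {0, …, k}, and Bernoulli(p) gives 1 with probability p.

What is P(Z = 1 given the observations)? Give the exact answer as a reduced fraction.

Enumerate traces; 9 have nonzero weight after conditioning:
  (Z=1, Y=0, X=3) weight 1/120
  (Z=1, Y=1, X=3) weight 1/60
  (Z=1, Y=2, X=3) weight 8/195
  (Z=2, Y=0, X=2) weight 1/40
  (Z=2, Y=1, X=2) weight 1/20
  (Z=2, Y=2, X=2) weight 8/195
  (Z=3, Y=0, X=1) weight 1/60
  (Z=3, Y=1, X=1) weight 1/30
  … 1 more
Group by Z:
  weight(Z=1) = 103/1560
  weight(Z=2) = 181/1560
  weight(Z=3) = 149/2340
Total weight = 103/1560 + 181/1560 + 149/2340 = 115/468
P(Z=1 | obs) = 103/1560 / 115/468 = 309/1150
P(Z=2 | obs) = 181/1560 / 115/468 = 543/1150
P(Z=3 | obs) = 149/2340 / 115/468 = 149/575

P(Z = 1 | obs) = 309/1150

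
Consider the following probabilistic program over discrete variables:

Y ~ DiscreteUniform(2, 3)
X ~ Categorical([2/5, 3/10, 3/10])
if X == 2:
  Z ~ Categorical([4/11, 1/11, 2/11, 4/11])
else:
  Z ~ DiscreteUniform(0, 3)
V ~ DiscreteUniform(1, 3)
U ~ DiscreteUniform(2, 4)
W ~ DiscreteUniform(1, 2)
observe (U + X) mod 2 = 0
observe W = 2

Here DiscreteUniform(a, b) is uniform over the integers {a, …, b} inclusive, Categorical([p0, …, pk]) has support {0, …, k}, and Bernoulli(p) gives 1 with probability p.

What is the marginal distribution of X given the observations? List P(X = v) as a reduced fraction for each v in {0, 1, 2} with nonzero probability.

Enumerate traces; 120 have nonzero weight after conditioning:
  (Y=2, X=0, Z=0, V=1, U=2, W=2) weight 1/360
  (Y=2, X=0, Z=0, V=1, U=4, W=2) weight 1/360
  (Y=2, X=0, Z=0, V=2, U=2, W=2) weight 1/360
  (Y=2, X=0, Z=0, V=2, U=4, W=2) weight 1/360
  (Y=2, X=0, Z=0, V=3, U=2, W=2) weight 1/360
  (Y=2, X=0, Z=0, V=3, U=4, W=2) weight 1/360
  (Y=2, X=0, Z=1, V=1, U=2, W=2) weight 1/360
  (Y=2, X=0, Z=1, V=1, U=4, W=2) weight 1/360
  (Y=2, X=1, Z=0, V=1, U=3, W=2) weight 1/480
  (Y=2, X=2, Z=0, V=1, U=2, W=2) weight 1/330
  … 110 more
Group by X:
  weight(X=0) = 2/15
  weight(X=1) = 1/20
  weight(X=2) = 1/10
Total weight = 2/15 + 1/20 + 1/10 = 17/60
P(X=0 | obs) = 2/15 / 17/60 = 8/17
P(X=1 | obs) = 1/20 / 17/60 = 3/17
P(X=2 | obs) = 1/10 / 17/60 = 6/17

P(X=0) = 8/17, P(X=1) = 3/17, P(X=2) = 6/17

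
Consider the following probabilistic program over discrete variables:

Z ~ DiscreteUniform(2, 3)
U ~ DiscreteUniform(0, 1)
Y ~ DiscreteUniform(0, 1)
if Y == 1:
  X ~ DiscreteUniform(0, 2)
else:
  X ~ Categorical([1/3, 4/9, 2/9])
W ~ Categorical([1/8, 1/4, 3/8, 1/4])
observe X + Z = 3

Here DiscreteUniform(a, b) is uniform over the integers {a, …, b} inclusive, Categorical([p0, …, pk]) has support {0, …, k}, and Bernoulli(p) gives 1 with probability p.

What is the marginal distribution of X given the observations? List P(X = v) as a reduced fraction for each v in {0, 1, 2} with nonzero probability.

Enumerate traces; 32 have nonzero weight after conditioning:
  (Z=2, U=0, Y=0, X=1, W=0) weight 1/144
  (Z=2, U=0, Y=0, X=1, W=1) weight 1/72
  (Z=2, U=0, Y=0, X=1, W=2) weight 1/48
  (Z=2, U=0, Y=0, X=1, W=3) weight 1/72
  (Z=2, U=0, Y=1, X=1, W=0) weight 1/192
  (Z=2, U=0, Y=1, X=1, W=1) weight 1/96
  (Z=2, U=0, Y=1, X=1, W=2) weight 1/64
  (Z=2, U=0, Y=1, X=1, W=3) weight 1/96
  (Z=3, U=0, Y=0, X=0, W=0) weight 1/192
  … 23 more
Group by X:
  weight(X=0) = 1/6
  weight(X=1) = 7/36
Total weight = 1/6 + 7/36 = 13/36
P(X=0 | obs) = 1/6 / 13/36 = 6/13
P(X=1 | obs) = 7/36 / 13/36 = 7/13

P(X=0) = 6/13, P(X=1) = 7/13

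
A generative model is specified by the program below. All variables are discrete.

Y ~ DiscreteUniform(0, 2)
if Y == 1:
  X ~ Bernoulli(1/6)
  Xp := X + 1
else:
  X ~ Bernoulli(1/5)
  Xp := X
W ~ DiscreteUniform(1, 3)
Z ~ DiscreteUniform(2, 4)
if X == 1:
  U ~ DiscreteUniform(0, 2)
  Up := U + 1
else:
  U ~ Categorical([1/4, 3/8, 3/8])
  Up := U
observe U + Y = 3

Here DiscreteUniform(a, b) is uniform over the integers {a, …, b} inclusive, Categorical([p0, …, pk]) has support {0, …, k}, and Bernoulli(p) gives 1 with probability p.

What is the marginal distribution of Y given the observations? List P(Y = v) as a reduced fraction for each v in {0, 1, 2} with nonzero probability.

P(Y=1) = 265/529, P(Y=2) = 264/529

Enumerate traces; 36 have nonzero weight after conditioning:
  (Y=1, X=0, W=1, Z=2, U=2) weight 5/432
  (Y=1, X=0, W=1, Z=3, U=2) weight 5/432
  (Y=1, X=0, W=1, Z=4, U=2) weight 5/432
  (Y=1, X=0, W=2, Z=2, U=2) weight 5/432
  (Y=1, X=0, W=2, Z=3, U=2) weight 5/432
  (Y=1, X=0, W=2, Z=4, U=2) weight 5/432
  (Y=1, X=0, W=3, Z=2, U=2) weight 5/432
  (Y=1, X=0, W=3, Z=3, U=2) weight 5/432
  (Y=2, X=0, W=1, Z=2, U=1) weight 1/90
  … 27 more
Group by Y:
  weight(Y=1) = 53/432
  weight(Y=2) = 11/90
Total weight = 53/432 + 11/90 = 529/2160
P(Y=1 | obs) = 53/432 / 529/2160 = 265/529
P(Y=2 | obs) = 11/90 / 529/2160 = 264/529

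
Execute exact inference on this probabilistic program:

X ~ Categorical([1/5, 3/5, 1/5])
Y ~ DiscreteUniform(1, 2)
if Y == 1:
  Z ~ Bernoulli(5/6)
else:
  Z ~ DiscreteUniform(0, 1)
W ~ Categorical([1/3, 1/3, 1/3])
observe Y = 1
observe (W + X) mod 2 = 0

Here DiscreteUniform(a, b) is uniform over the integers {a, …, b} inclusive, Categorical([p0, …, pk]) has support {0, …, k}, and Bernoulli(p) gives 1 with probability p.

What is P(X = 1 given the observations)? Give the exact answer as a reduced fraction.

P(X = 1 | obs) = 3/7

Enumerate traces; 10 have nonzero weight after conditioning:
  (X=0, Y=1, Z=0, W=0) weight 1/180
  (X=0, Y=1, Z=0, W=2) weight 1/180
  (X=0, Y=1, Z=1, W=0) weight 1/36
  (X=0, Y=1, Z=1, W=2) weight 1/36
  (X=1, Y=1, Z=0, W=1) weight 1/60
  (X=1, Y=1, Z=1, W=1) weight 1/12
  (X=2, Y=1, Z=0, W=0) weight 1/180
  (X=2, Y=1, Z=0, W=2) weight 1/180
  … 2 more
Group by X:
  weight(X=0) = 1/15
  weight(X=1) = 1/10
  weight(X=2) = 1/15
Total weight = 1/15 + 1/10 + 1/15 = 7/30
P(X=0 | obs) = 1/15 / 7/30 = 2/7
P(X=1 | obs) = 1/10 / 7/30 = 3/7
P(X=2 | obs) = 1/15 / 7/30 = 2/7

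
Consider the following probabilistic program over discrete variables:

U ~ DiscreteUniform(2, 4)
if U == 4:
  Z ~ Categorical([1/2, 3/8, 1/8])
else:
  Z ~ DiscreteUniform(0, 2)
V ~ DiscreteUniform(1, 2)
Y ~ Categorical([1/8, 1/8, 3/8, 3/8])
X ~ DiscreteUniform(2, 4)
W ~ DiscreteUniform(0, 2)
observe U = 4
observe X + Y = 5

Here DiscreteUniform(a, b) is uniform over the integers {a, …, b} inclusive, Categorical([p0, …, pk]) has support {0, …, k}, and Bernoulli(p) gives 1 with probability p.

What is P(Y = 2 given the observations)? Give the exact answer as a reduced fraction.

P(Y = 2 | obs) = 3/7

Enumerate traces; 54 have nonzero weight after conditioning:
  (U=4, Z=0, V=1, Y=1, X=4, W=0) weight 1/864
  (U=4, Z=0, V=1, Y=1, X=4, W=1) weight 1/864
  (U=4, Z=0, V=1, Y=1, X=4, W=2) weight 1/864
  (U=4, Z=0, V=1, Y=2, X=3, W=0) weight 1/288
  (U=4, Z=0, V=1, Y=2, X=3, W=1) weight 1/288
  (U=4, Z=0, V=1, Y=2, X=3, W=2) weight 1/288
  (U=4, Z=0, V=1, Y=3, X=2, W=0) weight 1/288
  (U=4, Z=0, V=1, Y=3, X=2, W=1) weight 1/288
  … 46 more
Group by Y:
  weight(Y=1) = 1/72
  weight(Y=2) = 1/24
  weight(Y=3) = 1/24
Total weight = 1/72 + 1/24 + 1/24 = 7/72
P(Y=1 | obs) = 1/72 / 7/72 = 1/7
P(Y=2 | obs) = 1/24 / 7/72 = 3/7
P(Y=3 | obs) = 1/24 / 7/72 = 3/7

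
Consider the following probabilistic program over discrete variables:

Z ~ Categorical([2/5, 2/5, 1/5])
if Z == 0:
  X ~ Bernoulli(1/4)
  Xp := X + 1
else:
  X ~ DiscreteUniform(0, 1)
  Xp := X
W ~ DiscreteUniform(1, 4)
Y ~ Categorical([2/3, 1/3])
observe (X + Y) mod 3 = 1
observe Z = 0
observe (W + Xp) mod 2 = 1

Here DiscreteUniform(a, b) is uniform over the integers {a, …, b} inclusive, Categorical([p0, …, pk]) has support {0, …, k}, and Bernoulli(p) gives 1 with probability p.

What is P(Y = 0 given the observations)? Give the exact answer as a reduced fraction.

P(Y = 0 | obs) = 2/5

Enumerate traces; 4 have nonzero weight after conditioning:
  (Z=0, X=0, W=2, Y=1) weight 1/40
  (Z=0, X=0, W=4, Y=1) weight 1/40
  (Z=0, X=1, W=1, Y=0) weight 1/60
  (Z=0, X=1, W=3, Y=0) weight 1/60
Group by Y:
  weight(Y=0) = 1/30
  weight(Y=1) = 1/20
Total weight = 1/30 + 1/20 = 1/12
P(Y=0 | obs) = 1/30 / 1/12 = 2/5
P(Y=1 | obs) = 1/20 / 1/12 = 3/5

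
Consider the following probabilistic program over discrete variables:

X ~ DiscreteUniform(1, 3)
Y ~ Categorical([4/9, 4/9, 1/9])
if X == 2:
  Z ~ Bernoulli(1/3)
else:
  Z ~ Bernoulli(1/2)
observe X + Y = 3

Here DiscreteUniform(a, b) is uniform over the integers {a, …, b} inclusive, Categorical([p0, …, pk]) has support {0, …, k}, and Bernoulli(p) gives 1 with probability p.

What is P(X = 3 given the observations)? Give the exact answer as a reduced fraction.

P(X = 3 | obs) = 4/9

Enumerate traces; 6 have nonzero weight after conditioning:
  (X=1, Y=2, Z=0) weight 1/54
  (X=1, Y=2, Z=1) weight 1/54
  (X=2, Y=1, Z=0) weight 8/81
  (X=2, Y=1, Z=1) weight 4/81
  (X=3, Y=0, Z=0) weight 2/27
  (X=3, Y=0, Z=1) weight 2/27
Group by X:
  weight(X=1) = 1/27
  weight(X=2) = 4/27
  weight(X=3) = 4/27
Total weight = 1/27 + 4/27 + 4/27 = 1/3
P(X=1 | obs) = 1/27 / 1/3 = 1/9
P(X=2 | obs) = 4/27 / 1/3 = 4/9
P(X=3 | obs) = 4/27 / 1/3 = 4/9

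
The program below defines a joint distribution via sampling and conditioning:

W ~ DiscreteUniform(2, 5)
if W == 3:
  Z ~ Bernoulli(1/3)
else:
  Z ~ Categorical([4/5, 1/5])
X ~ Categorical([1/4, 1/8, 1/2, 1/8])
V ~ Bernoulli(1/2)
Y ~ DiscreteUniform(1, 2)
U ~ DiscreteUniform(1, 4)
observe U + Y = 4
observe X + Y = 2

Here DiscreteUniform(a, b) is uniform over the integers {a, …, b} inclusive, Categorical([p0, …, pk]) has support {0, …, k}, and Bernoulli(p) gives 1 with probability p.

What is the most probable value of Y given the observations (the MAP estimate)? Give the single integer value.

argmax_v P(Y = v | obs) = 2

Enumerate traces; 32 have nonzero weight after conditioning:
  (W=2, Z=0, X=0, V=0, Y=2, U=2) weight 1/320
  (W=2, Z=0, X=0, V=1, Y=2, U=2) weight 1/320
  (W=2, Z=0, X=1, V=0, Y=1, U=3) weight 1/640
  (W=2, Z=0, X=1, V=1, Y=1, U=3) weight 1/640
  (W=2, Z=1, X=0, V=0, Y=2, U=2) weight 1/1280
  (W=2, Z=1, X=0, V=1, Y=2, U=2) weight 1/1280
  (W=2, Z=1, X=1, V=0, Y=1, U=3) weight 1/2560
  (W=2, Z=1, X=1, V=1, Y=1, U=3) weight 1/2560
  … 24 more
Group by Y:
  weight(Y=1) = 1/64
  weight(Y=2) = 1/32
Total weight = 1/64 + 1/32 = 3/64
P(Y=1 | obs) = 1/64 / 3/64 = 1/3
P(Y=2 | obs) = 1/32 / 3/64 = 2/3
argmax = 2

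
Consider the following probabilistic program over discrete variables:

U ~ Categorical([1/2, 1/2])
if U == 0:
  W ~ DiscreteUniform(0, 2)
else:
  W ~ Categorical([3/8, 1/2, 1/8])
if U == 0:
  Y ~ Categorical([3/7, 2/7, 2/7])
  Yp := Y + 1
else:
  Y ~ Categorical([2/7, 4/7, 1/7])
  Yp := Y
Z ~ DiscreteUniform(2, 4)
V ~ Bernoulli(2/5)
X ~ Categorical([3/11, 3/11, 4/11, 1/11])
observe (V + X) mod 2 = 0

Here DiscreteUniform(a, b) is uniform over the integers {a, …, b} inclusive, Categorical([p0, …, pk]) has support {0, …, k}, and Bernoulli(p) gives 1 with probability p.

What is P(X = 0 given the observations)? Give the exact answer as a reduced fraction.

Enumerate traces; 216 have nonzero weight after conditioning:
  (U=0, W=0, Y=0, Z=2, V=0, X=0) weight 3/770
  (U=0, W=0, Y=0, Z=2, V=0, X=2) weight 2/385
  (U=0, W=0, Y=0, Z=2, V=1, X=1) weight 1/385
  (U=0, W=0, Y=0, Z=2, V=1, X=3) weight 1/1155
  (U=0, W=0, Y=0, Z=3, V=0, X=0) weight 3/770
  (U=0, W=0, Y=0, Z=3, V=0, X=2) weight 2/385
  (U=0, W=0, Y=0, Z=3, V=1, X=1) weight 1/385
  (U=0, W=0, Y=0, Z=3, V=1, X=3) weight 1/1155
  … 208 more
Group by X:
  weight(X=0) = 9/55
  weight(X=1) = 6/55
  weight(X=2) = 12/55
  weight(X=3) = 2/55
Total weight = 9/55 + 6/55 + 12/55 + 2/55 = 29/55
P(X=0 | obs) = 9/55 / 29/55 = 9/29
P(X=1 | obs) = 6/55 / 29/55 = 6/29
P(X=2 | obs) = 12/55 / 29/55 = 12/29
P(X=3 | obs) = 2/55 / 29/55 = 2/29

P(X = 0 | obs) = 9/29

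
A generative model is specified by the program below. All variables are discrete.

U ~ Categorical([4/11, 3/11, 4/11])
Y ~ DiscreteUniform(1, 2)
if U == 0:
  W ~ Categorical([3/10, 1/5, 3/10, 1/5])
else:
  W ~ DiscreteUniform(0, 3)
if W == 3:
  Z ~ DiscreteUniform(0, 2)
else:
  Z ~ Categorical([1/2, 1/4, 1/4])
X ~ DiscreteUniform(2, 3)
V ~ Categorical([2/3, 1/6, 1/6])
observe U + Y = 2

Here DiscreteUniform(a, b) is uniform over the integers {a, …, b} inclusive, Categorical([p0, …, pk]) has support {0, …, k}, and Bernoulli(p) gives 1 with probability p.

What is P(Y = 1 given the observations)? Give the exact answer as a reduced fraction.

P(Y = 1 | obs) = 3/7

Enumerate traces; 144 have nonzero weight after conditioning:
  (U=0, Y=2, W=0, Z=0, X=2, V=0) weight 1/110
  (U=0, Y=2, W=0, Z=0, X=2, V=1) weight 1/440
  (U=0, Y=2, W=0, Z=0, X=2, V=2) weight 1/440
  (U=0, Y=2, W=0, Z=0, X=3, V=0) weight 1/110
  (U=0, Y=2, W=0, Z=0, X=3, V=1) weight 1/440
  (U=0, Y=2, W=0, Z=0, X=3, V=2) weight 1/440
  (U=0, Y=2, W=0, Z=1, X=2, V=0) weight 1/220
  (U=0, Y=2, W=0, Z=1, X=2, V=1) weight 1/880
  (U=1, Y=1, W=0, Z=0, X=2, V=0) weight 1/176
  … 135 more
Group by Y:
  weight(Y=1) = 3/22
  weight(Y=2) = 2/11
Total weight = 3/22 + 2/11 = 7/22
P(Y=1 | obs) = 3/22 / 7/22 = 3/7
P(Y=2 | obs) = 2/11 / 7/22 = 4/7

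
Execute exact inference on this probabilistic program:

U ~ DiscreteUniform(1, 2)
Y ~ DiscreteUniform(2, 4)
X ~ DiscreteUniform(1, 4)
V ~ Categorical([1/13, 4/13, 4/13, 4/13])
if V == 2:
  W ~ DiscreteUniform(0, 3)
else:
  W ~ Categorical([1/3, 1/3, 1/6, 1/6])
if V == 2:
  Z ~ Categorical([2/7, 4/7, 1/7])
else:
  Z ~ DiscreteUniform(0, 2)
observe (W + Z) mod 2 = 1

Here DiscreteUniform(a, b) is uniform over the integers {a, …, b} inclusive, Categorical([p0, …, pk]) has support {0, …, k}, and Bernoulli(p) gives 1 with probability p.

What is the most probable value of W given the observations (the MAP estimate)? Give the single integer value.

Enumerate traces; 576 have nonzero weight after conditioning:
  (U=1, Y=2, X=1, V=0, W=0, Z=1) weight 1/2808
  (U=1, Y=2, X=1, V=0, W=1, Z=0) weight 1/2808
  (U=1, Y=2, X=1, V=0, W=1, Z=2) weight 1/2808
  (U=1, Y=2, X=1, V=0, W=2, Z=1) weight 1/5616
  (U=1, Y=2, X=1, V=0, W=3, Z=0) weight 1/5616
  (U=1, Y=2, X=1, V=0, W=3, Z=2) weight 1/5616
  (U=1, Y=2, X=1, V=1, W=0, Z=1) weight 1/702
  (U=1, Y=2, X=1, V=1, W=1, Z=0) weight 1/702
  … 568 more
Group by W:
  weight(W=0) = 11/91
  weight(W=1) = 17/91
  weight(W=2) = 15/182
  weight(W=3) = 10/91
Total weight = 11/91 + 17/91 + 15/182 + 10/91 = 1/2
P(W=0 | obs) = 11/91 / 1/2 = 22/91
P(W=1 | obs) = 17/91 / 1/2 = 34/91
P(W=2 | obs) = 15/182 / 1/2 = 15/91
P(W=3 | obs) = 10/91 / 1/2 = 20/91
argmax = 1

argmax_v P(W = v | obs) = 1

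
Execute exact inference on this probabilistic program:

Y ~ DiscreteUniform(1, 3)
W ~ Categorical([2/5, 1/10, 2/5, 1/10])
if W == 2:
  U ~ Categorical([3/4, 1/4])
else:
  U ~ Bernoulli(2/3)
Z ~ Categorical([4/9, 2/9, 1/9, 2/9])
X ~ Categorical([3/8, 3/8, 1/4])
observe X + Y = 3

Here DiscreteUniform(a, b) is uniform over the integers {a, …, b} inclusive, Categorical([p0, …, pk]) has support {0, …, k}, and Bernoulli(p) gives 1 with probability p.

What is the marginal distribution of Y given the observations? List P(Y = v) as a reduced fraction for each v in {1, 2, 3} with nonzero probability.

Enumerate traces; 96 have nonzero weight after conditioning:
  (Y=1, W=0, U=0, Z=0, X=2) weight 2/405
  (Y=1, W=0, U=0, Z=1, X=2) weight 1/405
  (Y=1, W=0, U=0, Z=2, X=2) weight 1/810
  (Y=1, W=0, U=0, Z=3, X=2) weight 1/405
  (Y=1, W=0, U=1, Z=0, X=2) weight 4/405
  (Y=1, W=0, U=1, Z=1, X=2) weight 2/405
  (Y=1, W=0, U=1, Z=2, X=2) weight 1/405
  (Y=1, W=0, U=1, Z=3, X=2) weight 2/405
  (Y=2, W=0, U=0, Z=0, X=1) weight 1/135
  (Y=3, W=0, U=0, Z=0, X=0) weight 1/135
  … 86 more
Group by Y:
  weight(Y=1) = 1/12
  weight(Y=2) = 1/8
  weight(Y=3) = 1/8
Total weight = 1/12 + 1/8 + 1/8 = 1/3
P(Y=1 | obs) = 1/12 / 1/3 = 1/4
P(Y=2 | obs) = 1/8 / 1/3 = 3/8
P(Y=3 | obs) = 1/8 / 1/3 = 3/8

P(Y=1) = 1/4, P(Y=2) = 3/8, P(Y=3) = 3/8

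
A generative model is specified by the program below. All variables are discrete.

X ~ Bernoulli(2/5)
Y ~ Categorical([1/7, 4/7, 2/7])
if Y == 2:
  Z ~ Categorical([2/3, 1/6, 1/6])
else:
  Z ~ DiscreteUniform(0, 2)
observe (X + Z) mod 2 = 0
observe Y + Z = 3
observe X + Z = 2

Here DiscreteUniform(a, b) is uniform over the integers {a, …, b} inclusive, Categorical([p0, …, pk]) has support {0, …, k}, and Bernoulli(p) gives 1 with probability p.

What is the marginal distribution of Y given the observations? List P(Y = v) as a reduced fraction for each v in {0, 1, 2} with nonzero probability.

Enumerate traces; 2 have nonzero weight after conditioning:
  (X=0, Y=1, Z=2) weight 4/35
  (X=1, Y=2, Z=1) weight 2/105
Group by Y:
  weight(Y=1) = 4/35
  weight(Y=2) = 2/105
Total weight = 4/35 + 2/105 = 2/15
P(Y=1 | obs) = 4/35 / 2/15 = 6/7
P(Y=2 | obs) = 2/105 / 2/15 = 1/7

P(Y=1) = 6/7, P(Y=2) = 1/7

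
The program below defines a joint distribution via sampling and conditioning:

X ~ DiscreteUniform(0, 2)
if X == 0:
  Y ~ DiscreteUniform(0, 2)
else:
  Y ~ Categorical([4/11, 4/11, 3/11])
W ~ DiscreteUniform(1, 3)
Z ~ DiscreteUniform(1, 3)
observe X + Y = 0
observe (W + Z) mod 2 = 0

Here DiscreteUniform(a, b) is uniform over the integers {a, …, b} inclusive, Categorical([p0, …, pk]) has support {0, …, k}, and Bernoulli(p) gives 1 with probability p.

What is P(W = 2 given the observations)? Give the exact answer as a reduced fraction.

Enumerate traces; 5 have nonzero weight after conditioning:
  (X=0, Y=0, W=1, Z=1) weight 1/81
  (X=0, Y=0, W=1, Z=3) weight 1/81
  (X=0, Y=0, W=2, Z=2) weight 1/81
  (X=0, Y=0, W=3, Z=1) weight 1/81
  (X=0, Y=0, W=3, Z=3) weight 1/81
Group by W:
  weight(W=1) = 2/81
  weight(W=2) = 1/81
  weight(W=3) = 2/81
Total weight = 2/81 + 1/81 + 2/81 = 5/81
P(W=1 | obs) = 2/81 / 5/81 = 2/5
P(W=2 | obs) = 1/81 / 5/81 = 1/5
P(W=3 | obs) = 2/81 / 5/81 = 2/5

P(W = 2 | obs) = 1/5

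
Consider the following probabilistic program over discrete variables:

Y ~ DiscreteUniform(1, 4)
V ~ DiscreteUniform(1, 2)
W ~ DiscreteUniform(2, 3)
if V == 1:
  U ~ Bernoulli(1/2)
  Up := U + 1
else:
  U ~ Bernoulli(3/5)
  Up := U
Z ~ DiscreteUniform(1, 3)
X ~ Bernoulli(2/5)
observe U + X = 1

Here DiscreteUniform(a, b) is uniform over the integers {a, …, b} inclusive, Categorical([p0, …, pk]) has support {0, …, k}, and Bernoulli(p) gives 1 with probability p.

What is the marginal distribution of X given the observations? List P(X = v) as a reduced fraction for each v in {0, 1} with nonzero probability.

P(X=0) = 11/17, P(X=1) = 6/17

Enumerate traces; 96 have nonzero weight after conditioning:
  (Y=1, V=1, W=2, U=0, Z=1, X=1) weight 1/240
  (Y=1, V=1, W=2, U=0, Z=2, X=1) weight 1/240
  (Y=1, V=1, W=2, U=0, Z=3, X=1) weight 1/240
  (Y=1, V=1, W=2, U=1, Z=1, X=0) weight 1/160
  (Y=1, V=1, W=2, U=1, Z=2, X=0) weight 1/160
  (Y=1, V=1, W=2, U=1, Z=3, X=0) weight 1/160
  (Y=1, V=1, W=3, U=0, Z=1, X=1) weight 1/240
  (Y=1, V=1, W=3, U=0, Z=2, X=1) weight 1/240
  … 88 more
Group by X:
  weight(X=0) = 33/100
  weight(X=1) = 9/50
Total weight = 33/100 + 9/50 = 51/100
P(X=0 | obs) = 33/100 / 51/100 = 11/17
P(X=1 | obs) = 9/50 / 51/100 = 6/17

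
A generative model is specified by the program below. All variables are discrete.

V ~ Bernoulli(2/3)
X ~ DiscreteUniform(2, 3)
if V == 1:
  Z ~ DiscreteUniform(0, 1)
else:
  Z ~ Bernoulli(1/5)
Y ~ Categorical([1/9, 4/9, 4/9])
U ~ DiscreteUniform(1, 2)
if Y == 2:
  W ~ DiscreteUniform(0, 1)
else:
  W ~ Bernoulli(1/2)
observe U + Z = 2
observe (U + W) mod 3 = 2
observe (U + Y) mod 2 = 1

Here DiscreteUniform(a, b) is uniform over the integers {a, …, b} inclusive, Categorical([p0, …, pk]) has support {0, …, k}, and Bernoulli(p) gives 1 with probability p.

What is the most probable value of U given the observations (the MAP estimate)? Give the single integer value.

Enumerate traces; 12 have nonzero weight after conditioning:
  (V=0, X=2, Z=0, Y=1, U=2, W=0) weight 2/135
  (V=0, X=2, Z=1, Y=0, U=1, W=1) weight 1/1080
  (V=0, X=2, Z=1, Y=2, U=1, W=1) weight 1/270
  (V=0, X=3, Z=0, Y=1, U=2, W=0) weight 2/135
  (V=0, X=3, Z=1, Y=0, U=1, W=1) weight 1/1080
  (V=0, X=3, Z=1, Y=2, U=1, W=1) weight 1/270
  (V=1, X=2, Z=0, Y=1, U=2, W=0) weight 1/54
  (V=1, X=2, Z=1, Y=0, U=1, W=1) weight 1/216
  … 4 more
Group by U:
  weight(U=1) = 1/18
  weight(U=2) = 1/15
Total weight = 1/18 + 1/15 = 11/90
P(U=1 | obs) = 1/18 / 11/90 = 5/11
P(U=2 | obs) = 1/15 / 11/90 = 6/11
argmax = 2

argmax_v P(U = v | obs) = 2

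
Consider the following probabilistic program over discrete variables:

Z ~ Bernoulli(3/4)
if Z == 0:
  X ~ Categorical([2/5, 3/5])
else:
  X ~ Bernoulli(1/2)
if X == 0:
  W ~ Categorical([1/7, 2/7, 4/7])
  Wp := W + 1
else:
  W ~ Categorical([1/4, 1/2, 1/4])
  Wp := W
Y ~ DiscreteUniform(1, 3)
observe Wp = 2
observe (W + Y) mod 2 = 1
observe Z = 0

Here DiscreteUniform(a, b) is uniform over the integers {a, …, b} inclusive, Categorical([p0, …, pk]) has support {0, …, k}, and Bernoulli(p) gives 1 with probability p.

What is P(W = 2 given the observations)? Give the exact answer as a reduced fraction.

Enumerate traces; 3 have nonzero weight after conditioning:
  (Z=0, X=0, W=1, Y=2) weight 1/105
  (Z=0, X=1, W=2, Y=1) weight 1/80
  (Z=0, X=1, W=2, Y=3) weight 1/80
Group by W:
  weight(W=1) = 1/105
  weight(W=2) = 1/40
Total weight = 1/105 + 1/40 = 29/840
P(W=1 | obs) = 1/105 / 29/840 = 8/29
P(W=2 | obs) = 1/40 / 29/840 = 21/29

P(W = 2 | obs) = 21/29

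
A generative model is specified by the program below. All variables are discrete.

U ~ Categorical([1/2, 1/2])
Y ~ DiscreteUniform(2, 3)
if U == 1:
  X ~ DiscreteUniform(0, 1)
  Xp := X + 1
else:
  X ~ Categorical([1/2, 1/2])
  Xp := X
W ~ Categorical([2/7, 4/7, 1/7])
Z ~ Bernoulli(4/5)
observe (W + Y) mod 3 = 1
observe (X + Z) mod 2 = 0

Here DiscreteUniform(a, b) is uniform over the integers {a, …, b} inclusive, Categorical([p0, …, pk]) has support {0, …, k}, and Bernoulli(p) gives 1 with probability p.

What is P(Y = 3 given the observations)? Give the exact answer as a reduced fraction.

P(Y = 3 | obs) = 4/5

Enumerate traces; 8 have nonzero weight after conditioning:
  (U=0, Y=2, X=0, W=2, Z=0) weight 1/280
  (U=0, Y=2, X=1, W=2, Z=1) weight 1/70
  (U=0, Y=3, X=0, W=1, Z=0) weight 1/70
  (U=0, Y=3, X=1, W=1, Z=1) weight 2/35
  (U=1, Y=2, X=0, W=2, Z=0) weight 1/280
  (U=1, Y=2, X=1, W=2, Z=1) weight 1/70
  (U=1, Y=3, X=0, W=1, Z=0) weight 1/70
  (U=1, Y=3, X=1, W=1, Z=1) weight 2/35
Group by Y:
  weight(Y=2) = 1/28
  weight(Y=3) = 1/7
Total weight = 1/28 + 1/7 = 5/28
P(Y=2 | obs) = 1/28 / 5/28 = 1/5
P(Y=3 | obs) = 1/7 / 5/28 = 4/5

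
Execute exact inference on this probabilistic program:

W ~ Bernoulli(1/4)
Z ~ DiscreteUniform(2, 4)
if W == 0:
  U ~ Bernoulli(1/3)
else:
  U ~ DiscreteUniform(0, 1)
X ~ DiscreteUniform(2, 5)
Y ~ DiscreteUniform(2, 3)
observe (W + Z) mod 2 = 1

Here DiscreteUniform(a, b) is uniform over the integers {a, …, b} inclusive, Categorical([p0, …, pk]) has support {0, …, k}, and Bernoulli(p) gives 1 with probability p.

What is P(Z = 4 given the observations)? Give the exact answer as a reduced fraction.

Enumerate traces; 48 have nonzero weight after conditioning:
  (W=0, Z=3, U=0, X=2, Y=2) weight 1/48
  (W=0, Z=3, U=0, X=2, Y=3) weight 1/48
  (W=0, Z=3, U=0, X=3, Y=2) weight 1/48
  (W=0, Z=3, U=0, X=3, Y=3) weight 1/48
  (W=0, Z=3, U=0, X=4, Y=2) weight 1/48
  (W=0, Z=3, U=0, X=4, Y=3) weight 1/48
  (W=0, Z=3, U=0, X=5, Y=2) weight 1/48
  (W=0, Z=3, U=0, X=5, Y=3) weight 1/48
  (W=1, Z=2, U=0, X=2, Y=2) weight 1/192
  (W=1, Z=4, U=0, X=2, Y=2) weight 1/192
  … 38 more
Group by Z:
  weight(Z=2) = 1/12
  weight(Z=3) = 1/4
  weight(Z=4) = 1/12
Total weight = 1/12 + 1/4 + 1/12 = 5/12
P(Z=2 | obs) = 1/12 / 5/12 = 1/5
P(Z=3 | obs) = 1/4 / 5/12 = 3/5
P(Z=4 | obs) = 1/12 / 5/12 = 1/5

P(Z = 4 | obs) = 1/5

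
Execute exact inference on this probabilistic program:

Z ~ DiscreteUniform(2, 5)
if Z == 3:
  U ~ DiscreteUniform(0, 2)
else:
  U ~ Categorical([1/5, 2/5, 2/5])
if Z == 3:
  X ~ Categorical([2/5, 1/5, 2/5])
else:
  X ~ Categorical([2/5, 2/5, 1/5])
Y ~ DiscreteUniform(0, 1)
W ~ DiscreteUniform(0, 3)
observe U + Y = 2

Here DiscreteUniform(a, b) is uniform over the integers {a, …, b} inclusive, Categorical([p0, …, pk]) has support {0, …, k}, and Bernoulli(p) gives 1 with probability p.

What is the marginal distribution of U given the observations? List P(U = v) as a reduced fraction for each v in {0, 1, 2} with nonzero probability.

P(U=1) = 1/2, P(U=2) = 1/2

Enumerate traces; 96 have nonzero weight after conditioning:
  (Z=2, U=1, X=0, Y=1, W=0) weight 1/200
  (Z=2, U=1, X=0, Y=1, W=1) weight 1/200
  (Z=2, U=1, X=0, Y=1, W=2) weight 1/200
  (Z=2, U=1, X=0, Y=1, W=3) weight 1/200
  (Z=2, U=1, X=1, Y=1, W=0) weight 1/200
  (Z=2, U=1, X=1, Y=1, W=1) weight 1/200
  (Z=2, U=1, X=1, Y=1, W=2) weight 1/200
  (Z=2, U=1, X=1, Y=1, W=3) weight 1/200
  (Z=2, U=2, X=0, Y=0, W=0) weight 1/200
  … 87 more
Group by U:
  weight(U=1) = 23/120
  weight(U=2) = 23/120
Total weight = 23/120 + 23/120 = 23/60
P(U=1 | obs) = 23/120 / 23/60 = 1/2
P(U=2 | obs) = 23/120 / 23/60 = 1/2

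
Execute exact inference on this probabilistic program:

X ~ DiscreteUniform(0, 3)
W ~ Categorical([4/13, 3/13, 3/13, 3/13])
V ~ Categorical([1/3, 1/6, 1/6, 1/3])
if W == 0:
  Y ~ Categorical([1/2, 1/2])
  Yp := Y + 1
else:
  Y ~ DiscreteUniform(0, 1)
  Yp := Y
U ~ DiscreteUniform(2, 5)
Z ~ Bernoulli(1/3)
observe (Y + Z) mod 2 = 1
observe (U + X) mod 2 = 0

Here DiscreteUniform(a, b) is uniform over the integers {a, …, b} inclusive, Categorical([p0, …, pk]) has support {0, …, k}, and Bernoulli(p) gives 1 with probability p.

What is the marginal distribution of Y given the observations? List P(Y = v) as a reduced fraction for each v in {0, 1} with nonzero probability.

Enumerate traces; 256 have nonzero weight after conditioning:
  (X=0, W=0, V=0, Y=0, U=2, Z=1) weight 1/936
  (X=0, W=0, V=0, Y=0, U=4, Z=1) weight 1/936
  (X=0, W=0, V=0, Y=1, U=2, Z=0) weight 1/468
  (X=0, W=0, V=0, Y=1, U=4, Z=0) weight 1/468
  (X=0, W=0, V=1, Y=0, U=2, Z=1) weight 1/1872
  (X=0, W=0, V=1, Y=0, U=4, Z=1) weight 1/1872
  (X=0, W=0, V=1, Y=1, U=2, Z=0) weight 1/936
  (X=0, W=0, V=1, Y=1, U=4, Z=0) weight 1/936
  … 248 more
Group by Y:
  weight(Y=0) = 1/12
  weight(Y=1) = 1/6
Total weight = 1/12 + 1/6 = 1/4
P(Y=0 | obs) = 1/12 / 1/4 = 1/3
P(Y=1 | obs) = 1/6 / 1/4 = 2/3

P(Y=0) = 1/3, P(Y=1) = 2/3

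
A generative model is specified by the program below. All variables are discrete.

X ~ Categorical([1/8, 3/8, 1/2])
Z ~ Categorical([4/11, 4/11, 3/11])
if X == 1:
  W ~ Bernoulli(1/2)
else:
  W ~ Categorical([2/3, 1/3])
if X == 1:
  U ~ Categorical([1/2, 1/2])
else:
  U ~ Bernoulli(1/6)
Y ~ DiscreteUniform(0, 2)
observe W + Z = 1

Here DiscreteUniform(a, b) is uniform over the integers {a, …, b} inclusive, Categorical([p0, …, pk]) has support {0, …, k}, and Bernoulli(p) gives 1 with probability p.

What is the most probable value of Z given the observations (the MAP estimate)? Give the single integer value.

Enumerate traces; 36 have nonzero weight after conditioning:
  (X=0, Z=0, W=1, U=0, Y=0) weight 5/1188
  (X=0, Z=0, W=1, U=0, Y=1) weight 5/1188
  (X=0, Z=0, W=1, U=0, Y=2) weight 5/1188
  (X=0, Z=0, W=1, U=1, Y=0) weight 1/1188
  (X=0, Z=0, W=1, U=1, Y=1) weight 1/1188
  (X=0, Z=0, W=1, U=1, Y=2) weight 1/1188
  (X=0, Z=1, W=0, U=0, Y=0) weight 5/594
  (X=0, Z=1, W=0, U=0, Y=1) weight 5/594
  … 28 more
Group by Z:
  weight(Z=0) = 19/132
  weight(Z=1) = 29/132
Total weight = 19/132 + 29/132 = 4/11
P(Z=0 | obs) = 19/132 / 4/11 = 19/48
P(Z=1 | obs) = 29/132 / 4/11 = 29/48
argmax = 1

argmax_v P(Z = v | obs) = 1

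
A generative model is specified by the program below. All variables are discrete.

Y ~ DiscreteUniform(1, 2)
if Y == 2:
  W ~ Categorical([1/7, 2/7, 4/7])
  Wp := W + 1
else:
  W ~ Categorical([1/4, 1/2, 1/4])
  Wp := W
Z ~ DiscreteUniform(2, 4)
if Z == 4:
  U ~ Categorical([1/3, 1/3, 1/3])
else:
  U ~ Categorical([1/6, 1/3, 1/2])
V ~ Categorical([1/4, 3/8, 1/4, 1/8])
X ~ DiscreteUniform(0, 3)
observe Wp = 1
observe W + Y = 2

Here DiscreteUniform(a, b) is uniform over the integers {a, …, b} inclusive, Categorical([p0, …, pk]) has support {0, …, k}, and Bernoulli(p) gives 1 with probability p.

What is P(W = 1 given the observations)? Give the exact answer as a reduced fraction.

P(W = 1 | obs) = 7/9

Enumerate traces; 288 have nonzero weight after conditioning:
  (Y=1, W=1, Z=2, U=0, V=0, X=0) weight 1/1152
  (Y=1, W=1, Z=2, U=0, V=0, X=1) weight 1/1152
  (Y=1, W=1, Z=2, U=0, V=0, X=2) weight 1/1152
  (Y=1, W=1, Z=2, U=0, V=0, X=3) weight 1/1152
  (Y=1, W=1, Z=2, U=0, V=1, X=0) weight 1/768
  (Y=1, W=1, Z=2, U=0, V=1, X=1) weight 1/768
  (Y=1, W=1, Z=2, U=0, V=1, X=2) weight 1/768
  (Y=1, W=1, Z=2, U=0, V=1, X=3) weight 1/768
  (Y=2, W=0, Z=2, U=0, V=0, X=0) weight 1/4032
  … 279 more
Group by W:
  weight(W=0) = 1/14
  weight(W=1) = 1/4
Total weight = 1/14 + 1/4 = 9/28
P(W=0 | obs) = 1/14 / 9/28 = 2/9
P(W=1 | obs) = 1/4 / 9/28 = 7/9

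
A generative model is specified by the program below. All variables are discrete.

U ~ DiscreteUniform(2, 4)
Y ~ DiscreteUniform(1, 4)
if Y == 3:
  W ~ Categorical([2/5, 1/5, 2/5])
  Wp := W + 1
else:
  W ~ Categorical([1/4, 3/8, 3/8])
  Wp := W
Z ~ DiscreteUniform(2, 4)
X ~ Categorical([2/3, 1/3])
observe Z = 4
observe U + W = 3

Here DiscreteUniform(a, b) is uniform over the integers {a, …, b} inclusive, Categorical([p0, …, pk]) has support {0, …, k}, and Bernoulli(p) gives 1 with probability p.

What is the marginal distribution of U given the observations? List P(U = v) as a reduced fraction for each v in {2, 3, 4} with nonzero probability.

P(U=2) = 53/99, P(U=3) = 46/99

Enumerate traces; 16 have nonzero weight after conditioning:
  (U=2, Y=1, W=1, Z=4, X=0) weight 1/144
  (U=2, Y=1, W=1, Z=4, X=1) weight 1/288
  (U=2, Y=2, W=1, Z=4, X=0) weight 1/144
  (U=2, Y=2, W=1, Z=4, X=1) weight 1/288
  (U=2, Y=3, W=1, Z=4, X=0) weight 1/270
  (U=2, Y=3, W=1, Z=4, X=1) weight 1/540
  (U=2, Y=4, W=1, Z=4, X=0) weight 1/144
  (U=2, Y=4, W=1, Z=4, X=1) weight 1/288
  (U=3, Y=1, W=0, Z=4, X=0) weight 1/216
  … 7 more
Group by U:
  weight(U=2) = 53/1440
  weight(U=3) = 23/720
Total weight = 53/1440 + 23/720 = 11/160
P(U=2 | obs) = 53/1440 / 11/160 = 53/99
P(U=3 | obs) = 23/720 / 11/160 = 46/99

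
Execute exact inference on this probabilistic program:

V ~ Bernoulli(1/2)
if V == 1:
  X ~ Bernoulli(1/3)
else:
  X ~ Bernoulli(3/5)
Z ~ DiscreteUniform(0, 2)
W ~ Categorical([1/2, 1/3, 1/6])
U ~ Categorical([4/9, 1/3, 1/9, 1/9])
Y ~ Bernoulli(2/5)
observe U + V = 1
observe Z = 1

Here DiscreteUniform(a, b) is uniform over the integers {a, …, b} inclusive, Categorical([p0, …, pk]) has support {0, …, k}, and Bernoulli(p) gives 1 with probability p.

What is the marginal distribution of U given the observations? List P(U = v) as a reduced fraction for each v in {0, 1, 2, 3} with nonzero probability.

Enumerate traces; 24 have nonzero weight after conditioning:
  (V=0, X=0, Z=1, W=0, U=1, Y=0) weight 1/150
  (V=0, X=0, Z=1, W=0, U=1, Y=1) weight 1/225
  (V=0, X=0, Z=1, W=1, U=1, Y=0) weight 1/225
  (V=0, X=0, Z=1, W=1, U=1, Y=1) weight 2/675
  (V=0, X=0, Z=1, W=2, U=1, Y=0) weight 1/450
  (V=0, X=0, Z=1, W=2, U=1, Y=1) weight 1/675
  (V=0, X=1, Z=1, W=0, U=1, Y=0) weight 1/100
  (V=0, X=1, Z=1, W=0, U=1, Y=1) weight 1/150
  (V=1, X=0, Z=1, W=0, U=0, Y=0) weight 2/135
  … 15 more
Group by U:
  weight(U=0) = 2/27
  weight(U=1) = 1/18
Total weight = 2/27 + 1/18 = 7/54
P(U=0 | obs) = 2/27 / 7/54 = 4/7
P(U=1 | obs) = 1/18 / 7/54 = 3/7

P(U=0) = 4/7, P(U=1) = 3/7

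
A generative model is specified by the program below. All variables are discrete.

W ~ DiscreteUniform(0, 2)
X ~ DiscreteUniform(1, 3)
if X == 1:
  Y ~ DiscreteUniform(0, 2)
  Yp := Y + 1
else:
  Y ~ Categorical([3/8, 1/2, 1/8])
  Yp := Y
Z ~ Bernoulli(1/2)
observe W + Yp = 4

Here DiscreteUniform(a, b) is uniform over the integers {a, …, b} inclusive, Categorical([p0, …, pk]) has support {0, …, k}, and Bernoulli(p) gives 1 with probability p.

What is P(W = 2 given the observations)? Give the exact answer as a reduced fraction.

Enumerate traces; 8 have nonzero weight after conditioning:
  (W=1, X=1, Y=2, Z=0) weight 1/54
  (W=1, X=1, Y=2, Z=1) weight 1/54
  (W=2, X=1, Y=1, Z=0) weight 1/54
  (W=2, X=1, Y=1, Z=1) weight 1/54
  (W=2, X=2, Y=2, Z=0) weight 1/144
  (W=2, X=2, Y=2, Z=1) weight 1/144
  (W=2, X=3, Y=2, Z=0) weight 1/144
  (W=2, X=3, Y=2, Z=1) weight 1/144
Group by W:
  weight(W=1) = 1/27
  weight(W=2) = 7/108
Total weight = 1/27 + 7/108 = 11/108
P(W=1 | obs) = 1/27 / 11/108 = 4/11
P(W=2 | obs) = 7/108 / 11/108 = 7/11

P(W = 2 | obs) = 7/11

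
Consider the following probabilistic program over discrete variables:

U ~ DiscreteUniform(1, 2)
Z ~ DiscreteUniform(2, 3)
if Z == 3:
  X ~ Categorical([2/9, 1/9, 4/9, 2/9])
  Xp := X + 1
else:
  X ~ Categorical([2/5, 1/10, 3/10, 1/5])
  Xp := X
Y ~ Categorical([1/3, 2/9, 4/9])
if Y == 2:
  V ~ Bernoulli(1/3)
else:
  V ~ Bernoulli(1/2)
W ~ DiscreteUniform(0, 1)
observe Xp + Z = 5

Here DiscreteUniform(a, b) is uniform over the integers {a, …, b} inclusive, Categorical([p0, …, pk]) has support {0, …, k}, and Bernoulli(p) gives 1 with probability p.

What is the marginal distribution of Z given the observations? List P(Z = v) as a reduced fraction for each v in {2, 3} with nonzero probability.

Enumerate traces; 48 have nonzero weight after conditioning:
  (U=1, Z=2, X=3, Y=0, V=0, W=0) weight 1/240
  (U=1, Z=2, X=3, Y=0, V=0, W=1) weight 1/240
  (U=1, Z=2, X=3, Y=0, V=1, W=0) weight 1/240
  (U=1, Z=2, X=3, Y=0, V=1, W=1) weight 1/240
  (U=1, Z=2, X=3, Y=1, V=0, W=0) weight 1/360
  (U=1, Z=2, X=3, Y=1, V=0, W=1) weight 1/360
  (U=1, Z=2, X=3, Y=1, V=1, W=0) weight 1/360
  (U=1, Z=2, X=3, Y=1, V=1, W=1) weight 1/360
  (U=1, Z=3, X=1, Y=0, V=0, W=0) weight 1/432
  … 39 more
Group by Z:
  weight(Z=2) = 1/10
  weight(Z=3) = 1/18
Total weight = 1/10 + 1/18 = 7/45
P(Z=2 | obs) = 1/10 / 7/45 = 9/14
P(Z=3 | obs) = 1/18 / 7/45 = 5/14

P(Z=2) = 9/14, P(Z=3) = 5/14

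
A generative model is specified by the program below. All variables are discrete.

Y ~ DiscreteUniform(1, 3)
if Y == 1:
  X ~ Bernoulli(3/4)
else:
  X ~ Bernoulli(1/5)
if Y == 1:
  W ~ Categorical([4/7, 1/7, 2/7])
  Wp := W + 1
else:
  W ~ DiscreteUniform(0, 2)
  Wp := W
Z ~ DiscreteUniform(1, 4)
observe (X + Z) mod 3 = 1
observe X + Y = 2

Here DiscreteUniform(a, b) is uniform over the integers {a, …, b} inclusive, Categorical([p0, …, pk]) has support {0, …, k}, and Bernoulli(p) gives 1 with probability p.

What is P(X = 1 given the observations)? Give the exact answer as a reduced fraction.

Enumerate traces; 9 have nonzero weight after conditioning:
  (Y=1, X=1, W=0, Z=3) weight 1/28
  (Y=1, X=1, W=1, Z=3) weight 1/112
  (Y=1, X=1, W=2, Z=3) weight 1/56
  (Y=2, X=0, W=0, Z=1) weight 1/45
  (Y=2, X=0, W=0, Z=4) weight 1/45
  (Y=2, X=0, W=1, Z=1) weight 1/45
  (Y=2, X=0, W=1, Z=4) weight 1/45
  (Y=2, X=0, W=2, Z=1) weight 1/45
  … 1 more
Group by X:
  weight(X=0) = 2/15
  weight(X=1) = 1/16
Total weight = 2/15 + 1/16 = 47/240
P(X=0 | obs) = 2/15 / 47/240 = 32/47
P(X=1 | obs) = 1/16 / 47/240 = 15/47

P(X = 1 | obs) = 15/47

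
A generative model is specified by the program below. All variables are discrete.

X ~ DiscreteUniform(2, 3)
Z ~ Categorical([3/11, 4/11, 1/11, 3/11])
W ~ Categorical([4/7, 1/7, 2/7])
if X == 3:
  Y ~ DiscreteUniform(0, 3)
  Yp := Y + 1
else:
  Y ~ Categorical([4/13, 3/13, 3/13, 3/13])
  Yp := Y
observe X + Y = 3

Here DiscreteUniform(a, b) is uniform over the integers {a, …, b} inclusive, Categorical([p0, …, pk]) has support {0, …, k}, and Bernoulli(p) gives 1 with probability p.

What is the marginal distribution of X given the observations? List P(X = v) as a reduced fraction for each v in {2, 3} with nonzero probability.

Enumerate traces; 24 have nonzero weight after conditioning:
  (X=2, Z=0, W=0, Y=1) weight 18/1001
  (X=2, Z=0, W=1, Y=1) weight 9/2002
  (X=2, Z=0, W=2, Y=1) weight 9/1001
  (X=2, Z=1, W=0, Y=1) weight 24/1001
  (X=2, Z=1, W=1, Y=1) weight 6/1001
  (X=2, Z=1, W=2, Y=1) weight 12/1001
  (X=2, Z=2, W=0, Y=1) weight 6/1001
  (X=2, Z=2, W=1, Y=1) weight 3/2002
  (X=3, Z=0, W=0, Y=0) weight 3/154
  … 15 more
Group by X:
  weight(X=2) = 3/26
  weight(X=3) = 1/8
Total weight = 3/26 + 1/8 = 25/104
P(X=2 | obs) = 3/26 / 25/104 = 12/25
P(X=3 | obs) = 1/8 / 25/104 = 13/25

P(X=2) = 12/25, P(X=3) = 13/25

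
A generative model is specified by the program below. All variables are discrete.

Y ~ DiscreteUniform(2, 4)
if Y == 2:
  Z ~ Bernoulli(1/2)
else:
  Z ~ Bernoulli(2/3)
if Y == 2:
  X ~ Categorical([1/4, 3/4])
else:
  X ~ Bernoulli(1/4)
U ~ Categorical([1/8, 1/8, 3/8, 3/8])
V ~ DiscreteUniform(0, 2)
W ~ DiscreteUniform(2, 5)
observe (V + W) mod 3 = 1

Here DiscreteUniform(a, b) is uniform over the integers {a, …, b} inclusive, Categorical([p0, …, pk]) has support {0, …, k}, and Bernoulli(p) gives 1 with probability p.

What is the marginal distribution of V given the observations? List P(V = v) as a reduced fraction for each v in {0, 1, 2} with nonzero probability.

P(V=0) = 1/4, P(V=1) = 1/4, P(V=2) = 1/2

Enumerate traces; 192 have nonzero weight after conditioning:
  (Y=2, Z=0, X=0, U=0, V=0, W=4) weight 1/2304
  (Y=2, Z=0, X=0, U=0, V=1, W=3) weight 1/2304
  (Y=2, Z=0, X=0, U=0, V=2, W=2) weight 1/2304
  (Y=2, Z=0, X=0, U=0, V=2, W=5) weight 1/2304
  (Y=2, Z=0, X=0, U=1, V=0, W=4) weight 1/2304
  (Y=2, Z=0, X=0, U=1, V=1, W=3) weight 1/2304
  (Y=2, Z=0, X=0, U=1, V=2, W=2) weight 1/2304
  (Y=2, Z=0, X=0, U=1, V=2, W=5) weight 1/2304
  … 184 more
Group by V:
  weight(V=0) = 1/12
  weight(V=1) = 1/12
  weight(V=2) = 1/6
Total weight = 1/12 + 1/12 + 1/6 = 1/3
P(V=0 | obs) = 1/12 / 1/3 = 1/4
P(V=1 | obs) = 1/12 / 1/3 = 1/4
P(V=2 | obs) = 1/6 / 1/3 = 1/2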